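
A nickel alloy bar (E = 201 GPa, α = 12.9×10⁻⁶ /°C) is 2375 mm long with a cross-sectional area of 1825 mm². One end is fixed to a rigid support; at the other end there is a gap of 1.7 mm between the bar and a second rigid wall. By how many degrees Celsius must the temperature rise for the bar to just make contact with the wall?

ΔT ≈ 55.5 °C

The gap closes when αΔT L = 1.7 mm, since the bar is still unstressed at that instant.
So ΔT = g/(αL) = 1.7/(12.9×10⁻⁶ × 2375) = 55.49 °C.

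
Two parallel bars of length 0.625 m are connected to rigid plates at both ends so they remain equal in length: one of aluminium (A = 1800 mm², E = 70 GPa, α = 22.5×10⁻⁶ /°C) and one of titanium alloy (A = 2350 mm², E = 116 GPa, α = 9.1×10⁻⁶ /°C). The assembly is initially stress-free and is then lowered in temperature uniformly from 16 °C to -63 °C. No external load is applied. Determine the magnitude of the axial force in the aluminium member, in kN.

P ≈ 91.2 kN (tensile in the aluminium)

Equilibrium of a rigid end plate with no external load gives equal and opposite internal forces ±P in the two members. Since α_{aluminium} > α_{titanium alloy}, cooling drives the aluminium into tension and the titanium alloy into compression.
Setting the final lengths equal and cancelling L: (α₁ − α₂)ΔT = P/(A₁E₁) + P/(A₂E₂).
|α₁ − α₂|·ΔT = 13.4×10⁻⁶ × 79 = 0.001059.
1/(A₁E₁) + 1/(A₂E₂) = 1/(1800×70×10³) + 1/(2350×116×10³) = 1.16×10⁻⁸ N⁻¹.
So P = 0.001059 / 1.16×10⁻⁸ = 91.22 kN.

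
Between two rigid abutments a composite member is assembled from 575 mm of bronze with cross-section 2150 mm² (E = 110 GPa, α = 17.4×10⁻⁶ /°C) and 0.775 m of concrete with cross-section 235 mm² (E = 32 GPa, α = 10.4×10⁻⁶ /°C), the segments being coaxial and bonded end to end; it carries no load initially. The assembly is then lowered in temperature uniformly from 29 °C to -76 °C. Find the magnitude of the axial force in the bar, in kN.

P ≈ 18 kN (tensile)

Free thermal contraction of the whole bar: Σ αᵢΔT Lᵢ = 17.4×10⁻⁶×105×575 + 10.4×10⁻⁶×105×775 = 1.897 mm.
The rigid supports impose zero overall length change; the single axial force P common to all segments must satisfy P Σ Lᵢ/(AᵢEᵢ) = δ_free.
The series flexibility is Σ Lᵢ/(AᵢEᵢ) = 575/(2150×110×10³) + 775/(235×32×10³) = 0.0001055 mm/N.
Hence P = δ_free / Σ(L/AE) = 1.897/0.0001055 = 17.98 kN (tensile).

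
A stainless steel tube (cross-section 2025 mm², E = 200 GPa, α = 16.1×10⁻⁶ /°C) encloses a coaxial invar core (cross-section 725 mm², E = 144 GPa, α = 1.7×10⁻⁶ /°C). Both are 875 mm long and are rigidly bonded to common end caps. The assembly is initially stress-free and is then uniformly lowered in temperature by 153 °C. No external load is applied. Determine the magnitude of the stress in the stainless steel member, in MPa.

σ ≈ 90.3 MPa (tensile)

Both members must finish at the same length. With the larger α, the stainless steel tends to over-contract; the plates restrain it, putting the stainless steel in tension and the invar in compression. With no external load the two internal forces are equal and opposite, magnitude P.
Equating the net (thermal + elastic) strains gives |α₁ − α₂|·ΔT = P·[1/(A₁E₁) + 1/(A₂E₂)].
|α₁ − α₂|·ΔT = 14.4×10⁻⁶ × 153 = 0.002203.
1/(A₁E₁) + 1/(A₂E₂) = 1/(2025×200×10³) + 1/(725×144×10³) = 1.205×10⁻⁸ N⁻¹.
P = 0.002203 / 1.205×10⁻⁸ = 182900 N = 182.9 kN.
σ_{stainless steel} = P/A₁ = 182900/2025 = 90.31 MPa, tensile.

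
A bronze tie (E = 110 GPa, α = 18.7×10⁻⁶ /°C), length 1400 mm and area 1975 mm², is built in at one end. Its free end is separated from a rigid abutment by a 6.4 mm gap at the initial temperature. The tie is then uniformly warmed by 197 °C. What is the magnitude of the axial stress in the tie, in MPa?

σ ≈ 0 MPa

If the wall were absent the tie would grow by αΔT L = 18.7×10⁻⁶ × 197 × 1400 = 5.157 mm.
Since δ_free = 5.16 mm is less than the 6.4 mm gap, the tie never touches the wall. No axial force develops.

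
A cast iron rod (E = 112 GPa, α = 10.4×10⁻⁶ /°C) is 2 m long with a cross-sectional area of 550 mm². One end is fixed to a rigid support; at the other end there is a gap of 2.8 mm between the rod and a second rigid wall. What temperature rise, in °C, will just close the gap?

ΔT ≈ 135 °C

Contact occurs when the free expansion equals the gap: αΔT L = 2.8 mm.
ΔT = 2.8 / (10.4×10⁻⁶ × 2000) = 134.6 °C.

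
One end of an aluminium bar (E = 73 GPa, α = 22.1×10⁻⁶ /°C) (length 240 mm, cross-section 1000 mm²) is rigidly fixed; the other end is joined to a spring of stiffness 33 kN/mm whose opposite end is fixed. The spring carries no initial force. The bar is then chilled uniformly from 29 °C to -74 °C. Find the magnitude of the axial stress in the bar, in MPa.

The unrestrained thermal change is αΔT L = 22.1×10⁻⁶ × 103 × 240 = 0.5463 mm.
With a force P in the spring, the elastic change of the bar is PL/(AE) and that of the spring is P/k; compatibility requires their sum to equal δ_free.
P [ L/(AE) + 1/k ] = δ_free → P [ 240/(1000×73×10³) + 1/(33×10³) ] = 0.5463.
P = 0.5463 / 3.359×10⁻⁵ = 16260 N.
σ = P/A = 16260/1000 = 16.26 MPa.

σ ≈ 16.3 MPa (tensile)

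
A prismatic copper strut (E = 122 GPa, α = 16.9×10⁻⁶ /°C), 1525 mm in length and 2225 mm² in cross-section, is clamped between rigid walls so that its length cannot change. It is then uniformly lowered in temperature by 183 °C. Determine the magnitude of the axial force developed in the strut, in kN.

P ≈ 840 kN (tensile)

Full restraint means ε = 0, so the stress is σ = EαΔT = 122×10³ × 16.9×10⁻⁶ × 183 = 377.3 MPa.
Then P = σA = 377.3 × 2225 mm² = 839.5 kN, tensile.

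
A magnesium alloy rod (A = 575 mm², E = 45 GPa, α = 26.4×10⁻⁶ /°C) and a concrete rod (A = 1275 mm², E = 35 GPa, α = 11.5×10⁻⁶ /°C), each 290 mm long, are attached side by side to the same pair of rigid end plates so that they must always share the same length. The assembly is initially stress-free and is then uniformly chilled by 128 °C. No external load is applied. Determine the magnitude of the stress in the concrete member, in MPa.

σ ≈ 24.5 MPa (compressive)

The magnesium alloy has the larger α, so on cooling it would change length more than the concrete if both were free. The rigid plates force a common final length, so the magnesium alloy is put into tension and the concrete into compression, with equal and opposite forces P (no external load).
Setting the final lengths equal and cancelling L: (α₁ − α₂)ΔT = P/(A₁E₁) + P/(A₂E₂).
|α₁ − α₂|·ΔT = 14.9×10⁻⁶ × 128 = 0.001907.
1/(A₁E₁) + 1/(A₂E₂) = 1/(575×45×10³) + 1/(1275×35×10³) = 6.106×10⁻⁸ N⁻¹.
So P = 0.001907 / 6.106×10⁻⁸ = 31.24 kN.
σ_{concrete} = P/A₂ = 31240/1275 = 24.5 MPa, compressive.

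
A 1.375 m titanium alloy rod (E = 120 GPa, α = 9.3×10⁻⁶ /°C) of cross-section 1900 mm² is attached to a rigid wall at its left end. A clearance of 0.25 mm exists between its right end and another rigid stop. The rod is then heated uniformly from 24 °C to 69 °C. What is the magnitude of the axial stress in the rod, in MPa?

If the wall were absent the rod would grow by αΔT L = 9.3×10⁻⁶ × 45 × 1375 = 0.5754 mm.
This exceeds the 0.25 mm gap, so the wall pushes back. The portion of expansion that must be recovered elastically is δ_free − gap = 0.5754 − 0.25 = 0.3254 mm.
Compatibility: PL/(AE) = 0.3254 mm, so σ = P/A = E × (0.3254/1375) = 28.4 MPa.

σ ≈ 28.4 MPa (compressive)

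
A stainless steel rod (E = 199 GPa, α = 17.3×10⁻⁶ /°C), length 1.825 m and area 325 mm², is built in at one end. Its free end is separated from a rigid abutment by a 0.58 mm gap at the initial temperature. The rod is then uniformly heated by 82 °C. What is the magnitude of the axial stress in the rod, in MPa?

σ ≈ 219 MPa (compressive)

Unrestrained expansion: δ_free = αΔT L = 17.3×10⁻⁶ × 82 × 1825 = 2.589 mm.
The gap closes (δ_free > 0.58 mm) and the wall then resists a further 2.589 − 0.58 = 2.009 mm of expansion.
So σ = E(δ_free − g)/L = 199×10³ × 2.009/1825 = 219.1 MPa.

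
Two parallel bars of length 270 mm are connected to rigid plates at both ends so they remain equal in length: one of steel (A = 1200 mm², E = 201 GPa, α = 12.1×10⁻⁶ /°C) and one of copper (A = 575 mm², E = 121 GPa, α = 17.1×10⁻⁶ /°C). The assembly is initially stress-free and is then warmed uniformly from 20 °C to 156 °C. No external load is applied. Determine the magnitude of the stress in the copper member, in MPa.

Both members must finish at the same length. With the larger α, the copper tends to over-expand; the plates restrain it, putting the copper in compression and the steel in tension. With no external load the two internal forces are equal and opposite, magnitude P.
Equating the net (thermal + elastic) strains gives |α₁ − α₂|·ΔT = P·[1/(A₁E₁) + 1/(A₂E₂)].
|α₁ − α₂|·ΔT = 5×10⁻⁶ × 136 = 0.00068.
1/(A₁E₁) + 1/(A₂E₂) = 1/(1200×201×10³) + 1/(575×121×10³) = 1.852×10⁻⁸ N⁻¹.
P = 0.00068 / 1.852×10⁻⁸ = 36720 N = 36.72 kN.
σ_{copper} = P/A₂ = 36720/575 = 63.86 MPa, compressive.

σ ≈ 63.9 MPa (compressive)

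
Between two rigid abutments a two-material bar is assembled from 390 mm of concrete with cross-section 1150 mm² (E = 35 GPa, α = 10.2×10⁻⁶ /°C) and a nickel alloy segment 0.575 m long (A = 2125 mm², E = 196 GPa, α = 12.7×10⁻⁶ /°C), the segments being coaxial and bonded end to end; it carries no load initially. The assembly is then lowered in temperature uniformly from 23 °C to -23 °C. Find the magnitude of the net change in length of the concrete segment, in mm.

With the walls removed the bar would change length by δ_free = Σ αᵢΔT Lᵢ = 10.2×10⁻⁶×46×390 + 12.7×10⁻⁶×46×575 = 0.5189 mm.
The walls prevent any net length change, so an axial force P (same in every segment) develops. Compatibility: P · Σ Lᵢ/(AᵢEᵢ) = δ_free.
The series flexibility is Σ Lᵢ/(AᵢEᵢ) = 390/(1150×35×10³) + 575/(2125×196×10³) = 1.107×10⁻⁵ mm/N.
So P = 0.5189 / 1.107×10⁻⁵ = 46.87 kN, tensile.
For the concrete segment, free thermal change = 10.2×10⁻⁶×46×390 = 0.183 mm and elastic change from P = 46870×390/(1150×35×10³) = 0.4542 mm; these oppose, so the net change is 0.271 mm (segment lengthens).

|ΔL| ≈ 0.271 mm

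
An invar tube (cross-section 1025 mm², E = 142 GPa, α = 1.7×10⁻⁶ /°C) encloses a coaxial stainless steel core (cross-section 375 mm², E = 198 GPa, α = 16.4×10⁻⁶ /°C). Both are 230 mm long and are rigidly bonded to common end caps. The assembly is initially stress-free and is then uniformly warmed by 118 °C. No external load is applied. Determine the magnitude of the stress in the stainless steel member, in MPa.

σ ≈ 227 MPa (compressive)

Equilibrium of a rigid end plate with no external load gives equal and opposite internal forces ±P in the two members. Since α_{stainless steel} > α_{invar}, heating drives the stainless steel into compression and the invar into tension.
Compatibility of the two members (thermal + elastic change equal): (α₁ − α₂)ΔT = P·[1/(A₁E₁) + 1/(A₂E₂)].
|α₁ − α₂|·ΔT = 14.7×10⁻⁶ × 118 = 0.001735.
1/(A₁E₁) + 1/(A₂E₂) = 1/(1025×142×10³) + 1/(375×198×10³) = 2.034×10⁻⁸ N⁻¹.
So P = 0.001735 / 2.034×10⁻⁸ = 85.29 kN.
σ_{stainless steel} = P/A₂ = 85290/375 = 227.4 MPa, compressive.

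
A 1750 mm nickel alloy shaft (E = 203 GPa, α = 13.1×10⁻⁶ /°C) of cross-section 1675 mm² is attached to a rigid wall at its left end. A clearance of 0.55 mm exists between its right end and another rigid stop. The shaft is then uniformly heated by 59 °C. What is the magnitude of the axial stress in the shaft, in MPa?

If the wall were absent the shaft would grow by αΔT L = 13.1×10⁻⁶ × 59 × 1750 = 1.353 mm.
This exceeds the 0.55 mm gap, so the wall pushes back. The portion of expansion that must be recovered elastically is δ_free − gap = 1.353 − 0.55 = 0.8026 mm.
That suppressed elongation corresponds to σ = E·Δ/L = 203×10³ × 0.8026/1750 = 93.1 MPa.

σ ≈ 93.1 MPa (compressive)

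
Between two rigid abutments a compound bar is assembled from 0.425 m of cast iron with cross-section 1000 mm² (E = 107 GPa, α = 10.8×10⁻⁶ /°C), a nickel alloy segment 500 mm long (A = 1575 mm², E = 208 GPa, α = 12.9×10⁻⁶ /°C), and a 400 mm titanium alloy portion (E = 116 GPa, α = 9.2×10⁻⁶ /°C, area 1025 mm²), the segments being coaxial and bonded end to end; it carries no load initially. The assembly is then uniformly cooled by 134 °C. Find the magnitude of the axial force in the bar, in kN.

With the walls removed the bar would change length by δ_free = Σ αᵢΔT Lᵢ = 10.8×10⁻⁶×134×425 + 12.9×10⁻⁶×134×500 + 9.2×10⁻⁶×134×400 = 1.972 mm.
Since the ends are fixed, an axial force P builds up, equal in every segment, with P · Σ Lᵢ/(AᵢEᵢ) = δ_free.
The series flexibility is Σ Lᵢ/(AᵢEᵢ) = 425/(1000×107×10³) + 500/(1575×208×10³) + 400/(1025×116×10³) = 8.862×10⁻⁶ mm/N.
So P = 1.972 / 8.862×10⁻⁶ = 222.6 kN, tensile.

P ≈ 223 kN (tensile)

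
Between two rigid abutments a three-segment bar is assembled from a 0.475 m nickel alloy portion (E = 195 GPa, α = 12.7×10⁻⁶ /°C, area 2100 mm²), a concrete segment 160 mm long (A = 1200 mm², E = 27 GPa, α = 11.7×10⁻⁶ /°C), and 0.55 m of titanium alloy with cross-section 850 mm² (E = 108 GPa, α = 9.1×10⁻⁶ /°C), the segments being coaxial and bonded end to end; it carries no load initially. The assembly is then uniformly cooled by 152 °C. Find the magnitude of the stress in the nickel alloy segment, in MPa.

If the supports were absent, the total length change would be Σ αᵢΔT Lᵢ = 12.7×10⁻⁶×152×475 + 11.7×10⁻⁶×152×160 + 9.1×10⁻⁶×152×550 = 1.962 mm.
The rigid supports impose zero overall length change; the single axial force P common to all segments must satisfy P Σ Lᵢ/(AᵢEᵢ) = δ_free.
The series flexibility is Σ Lᵢ/(AᵢEᵢ) = 475/(2100×195×10³) + 160/(1200×27×10³) + 550/(850×108×10³) = 1.209×10⁻⁵ mm/N.
So P = 1.962 / 1.209×10⁻⁵ = 162.3 kN, tensile.
σ_{nickel alloy} = P / A = 162300 / 2100 = 77.29 MPa.

σ ≈ 77.3 MPa (tensile)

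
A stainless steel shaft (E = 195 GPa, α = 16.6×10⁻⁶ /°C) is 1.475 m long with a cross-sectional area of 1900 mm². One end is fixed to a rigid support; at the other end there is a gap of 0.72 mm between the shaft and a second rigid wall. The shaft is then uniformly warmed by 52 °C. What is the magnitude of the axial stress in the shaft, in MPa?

σ ≈ 73.1 MPa (compressive)

Free thermal elongation = αΔT L = 16.6×10⁻⁶ × 52 × 1475 = 1.273 mm.
The gap closes (δ_free > 0.72 mm) and the wall then resists a further 1.273 − 0.72 = 0.5532 mm of expansion.
So σ = E(δ_free − g)/L = 195×10³ × 0.5532/1475 = 73.14 MPa.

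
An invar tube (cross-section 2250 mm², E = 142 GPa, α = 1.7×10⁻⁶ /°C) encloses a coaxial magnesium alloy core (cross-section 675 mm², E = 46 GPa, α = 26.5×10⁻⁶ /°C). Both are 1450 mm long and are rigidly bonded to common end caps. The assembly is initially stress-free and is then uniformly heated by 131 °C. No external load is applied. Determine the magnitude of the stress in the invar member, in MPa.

Both members must finish at the same length. With the larger α, the magnesium alloy tends to over-expand; the plates restrain it, putting the magnesium alloy in compression and the invar in tension. With no external load the two internal forces are equal and opposite, magnitude P.
Setting the final lengths equal and cancelling L: (α₁ − α₂)ΔT = P/(A₁E₁) + P/(A₂E₂).
|α₁ − α₂|·ΔT = 24.8×10⁻⁶ × 131 = 0.003249.
1/(A₁E₁) + 1/(A₂E₂) = 1/(2250×142×10³) + 1/(675×46×10³) = 3.534×10⁻⁸ N⁻¹.
P = 0.003249 / 3.534×10⁻⁸ = 91940 N = 91.94 kN.
σ_{invar} = P/A₁ = 91940/2250 = 40.86 MPa, tensile.

σ ≈ 40.9 MPa (tensile)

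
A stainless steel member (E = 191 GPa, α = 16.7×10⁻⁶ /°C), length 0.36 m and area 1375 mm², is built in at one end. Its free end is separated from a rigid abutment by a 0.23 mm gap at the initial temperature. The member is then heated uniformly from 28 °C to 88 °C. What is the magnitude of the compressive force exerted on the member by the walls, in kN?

Unrestrained expansion: δ_free = αΔT L = 16.7×10⁻⁶ × 60 × 360 = 0.3607 mm.
After closing the 0.23 mm clearance, 0.3607 − 0.23 = 0.1307 mm of expansion remains to be suppressed by the wall.
So σ = E(δ_free − g)/L = 191×10³ × 0.1307/360 = 69.35 MPa.
P = σA = 69.35 × 1375 = 95.36 kN.

P ≈ 95.4 kN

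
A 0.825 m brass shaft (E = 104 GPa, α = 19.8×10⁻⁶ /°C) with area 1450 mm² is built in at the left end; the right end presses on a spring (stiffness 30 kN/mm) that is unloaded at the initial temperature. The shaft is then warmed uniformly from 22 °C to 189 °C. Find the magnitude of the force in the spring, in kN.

Free thermal expansion: δ_free = αΔT L = 19.8×10⁻⁶ × 167 × 825 = 2.728 mm.
Let P be the compressive force at the spring. The shaft shortens elastically by PL/(AE) and the spring compresses by P/k; together these equal δ_free.
So P = δ_free / [L/(AE) + 1/k] = 2.728 / [ 825/(1450×104×10³) + 1/(30×10³) ].
P = 2.728 / 3.88×10⁻⁵ = 70300 N.

P ≈ 70.3 kN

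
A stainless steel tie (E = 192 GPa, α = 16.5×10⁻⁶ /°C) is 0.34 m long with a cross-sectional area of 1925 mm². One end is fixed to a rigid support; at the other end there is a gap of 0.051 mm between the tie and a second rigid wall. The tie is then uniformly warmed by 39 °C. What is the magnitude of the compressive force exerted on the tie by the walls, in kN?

P ≈ 182 kN

Unrestrained expansion: δ_free = αΔT L = 16.5×10⁻⁶ × 39 × 340 = 0.2188 mm.
After closing the 0.051 mm clearance, 0.2188 − 0.051 = 0.1678 mm of expansion remains to be suppressed by the wall.
Compatibility: PL/(AE) = 0.1678 mm, so σ = P/A = E × (0.1678/340) = 94.75 MPa.
Force on the wall = σA = 94.75 × 1925 mm² = 182.4 kN.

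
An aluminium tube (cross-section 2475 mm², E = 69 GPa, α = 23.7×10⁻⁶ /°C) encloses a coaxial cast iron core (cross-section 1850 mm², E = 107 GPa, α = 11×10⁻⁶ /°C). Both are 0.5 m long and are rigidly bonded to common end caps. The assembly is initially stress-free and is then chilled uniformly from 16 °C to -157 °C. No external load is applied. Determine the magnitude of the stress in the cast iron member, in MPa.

Both members must finish at the same length. With the larger α, the aluminium tends to over-contract; the plates restrain it, putting the aluminium in tension and the cast iron in compression. With no external load the two internal forces are equal and opposite, magnitude P.
Setting the final lengths equal and cancelling L: (α₁ − α₂)ΔT = P/(A₁E₁) + P/(A₂E₂).
|α₁ − α₂|·ΔT = 12.7×10⁻⁶ × 173 = 0.002197.
1/(A₁E₁) + 1/(A₂E₂) = 1/(2475×69×10³) + 1/(1850×107×10³) = 1.091×10⁻⁸ N⁻¹.
P = 0.002197 / 1.091×10⁻⁸ = 201400 N = 201.4 kN.
σ_{cast iron} = P/A₂ = 201400/1850 = 108.9 MPa, compressive.

σ ≈ 109 MPa (compressive)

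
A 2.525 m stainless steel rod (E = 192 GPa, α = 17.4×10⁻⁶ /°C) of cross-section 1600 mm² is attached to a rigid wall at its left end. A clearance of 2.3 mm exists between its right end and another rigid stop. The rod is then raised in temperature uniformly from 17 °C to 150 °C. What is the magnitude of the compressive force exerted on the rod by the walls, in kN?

Free thermal elongation = αΔT L = 17.4×10⁻⁶ × 133 × 2525 = 5.843 mm.
This exceeds the 2.3 mm gap, so the wall pushes back. The portion of expansion that must be recovered elastically is δ_free − gap = 5.843 − 2.3 = 3.543 mm.
Compatibility: PL/(AE) = 3.543 mm, so σ = P/A = E × (3.543/2525) = 269.4 MPa.
P = σA = 269.4 × 1600 = 431.1 kN.

P ≈ 431 kN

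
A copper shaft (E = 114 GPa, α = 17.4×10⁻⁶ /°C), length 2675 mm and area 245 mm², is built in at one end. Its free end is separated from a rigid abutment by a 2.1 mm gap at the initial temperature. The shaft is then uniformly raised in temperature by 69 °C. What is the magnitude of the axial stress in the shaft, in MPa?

If the wall were absent the shaft would grow by αΔT L = 17.4×10⁻⁶ × 69 × 2675 = 3.212 mm.
This exceeds the 2.1 mm gap, so the wall pushes back. The portion of expansion that must be recovered elastically is δ_free − gap = 3.212 − 2.1 = 1.112 mm.
So σ = E(δ_free − g)/L = 114×10³ × 1.112/2675 = 47.37 MPa.

σ ≈ 47.4 MPa (compressive)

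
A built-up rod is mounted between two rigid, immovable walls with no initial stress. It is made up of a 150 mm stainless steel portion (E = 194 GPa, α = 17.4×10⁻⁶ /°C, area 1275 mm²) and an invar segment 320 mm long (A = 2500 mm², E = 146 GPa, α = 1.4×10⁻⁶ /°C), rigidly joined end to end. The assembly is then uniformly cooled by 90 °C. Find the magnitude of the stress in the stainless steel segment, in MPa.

Free thermal contraction of the whole bar: Σ αᵢΔT Lᵢ = 17.4×10⁻⁶×90×150 + 1.4×10⁻⁶×90×320 = 0.2752 mm.
The walls prevent any net length change, so an axial force P (same in every segment) develops. Compatibility: P · Σ Lᵢ/(AᵢEᵢ) = δ_free.
The series flexibility is Σ Lᵢ/(AᵢEᵢ) = 150/(1275×194×10³) + 320/(2500×146×10³) = 1.483×10⁻⁶ mm/N.
Hence P = δ_free / Σ(L/AE) = 0.2752/1.483×10⁻⁶ = 185.6 kN (tensile).
σ_{stainless steel} = P / A = 185600 / 1275 = 145.5 MPa.

σ ≈ 146 MPa (tensile)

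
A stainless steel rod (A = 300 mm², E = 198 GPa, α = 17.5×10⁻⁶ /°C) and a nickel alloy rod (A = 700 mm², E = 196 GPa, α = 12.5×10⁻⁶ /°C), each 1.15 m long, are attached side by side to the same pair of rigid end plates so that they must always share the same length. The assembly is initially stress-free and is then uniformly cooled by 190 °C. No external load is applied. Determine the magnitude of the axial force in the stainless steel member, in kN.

Equilibrium of a rigid end plate with no external load gives equal and opposite internal forces ±P in the two members. Since α_{stainless steel} > α_{nickel alloy}, cooling drives the stainless steel into tension and the nickel alloy into compression.
Compatibility of the two members (thermal + elastic change equal): (α₁ − α₂)ΔT = P·[1/(A₁E₁) + 1/(A₂E₂)].
|α₁ − α₂|·ΔT = 5×10⁻⁶ × 190 = 0.00095.
1/(A₁E₁) + 1/(A₂E₂) = 1/(300×198×10³) + 1/(700×196×10³) = 2.412×10⁻⁸ N⁻¹.
So P = 0.00095 / 2.412×10⁻⁸ = 39.38 kN.

P ≈ 39.4 kN (tensile in the stainless steel)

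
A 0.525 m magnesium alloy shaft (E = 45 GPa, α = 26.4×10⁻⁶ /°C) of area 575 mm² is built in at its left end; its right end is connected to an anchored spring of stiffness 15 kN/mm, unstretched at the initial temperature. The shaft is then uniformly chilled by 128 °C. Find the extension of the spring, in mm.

δ ≈ 1.36 mm

The unrestrained thermal change is αΔT L = 26.4×10⁻⁶ × 128 × 525 = 1.774 mm.
Let P be the tensile force in the spring. The shaft extends elastically by PL/(AE) and the spring stretches by P/k; together these equal δ_free.
P [ L/(AE) + 1/k ] = δ_free → P [ 525/(575×45×10³) + 1/(15×10³) ] = 1.774.
P = 1.774 / 8.696×10⁻⁵ = 20400 N.
Spring extension = P/k = 20400/(15×10³) = 1.36 mm.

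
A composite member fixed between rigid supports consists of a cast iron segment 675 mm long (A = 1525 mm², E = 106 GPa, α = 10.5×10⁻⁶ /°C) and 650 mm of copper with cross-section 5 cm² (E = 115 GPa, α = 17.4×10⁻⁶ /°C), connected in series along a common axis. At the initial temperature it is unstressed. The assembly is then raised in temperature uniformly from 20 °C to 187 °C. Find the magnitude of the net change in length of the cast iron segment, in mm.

|ΔL| ≈ 0.355 mm

With the walls removed the bar would change length by δ_free = Σ αᵢΔT Lᵢ = 10.5×10⁻⁶×167×675 + 17.4×10⁻⁶×167×650 = 3.072 mm.
Since the ends are fixed, an axial force P builds up, equal in every segment, with P · Σ Lᵢ/(AᵢEᵢ) = δ_free.
The series flexibility is Σ Lᵢ/(AᵢEᵢ) = 675/(1525×106×10³) + 650/(500×115×10³) = 1.548×10⁻⁵ mm/N.
Hence P = δ_free / Σ(L/AE) = 3.072/1.548×10⁻⁵ = 198.5 kN (compressive).
For the cast iron segment, free thermal change = 10.5×10⁻⁶×167×675 = 1.184 mm and elastic change from P = 198500×675/(1525×106×10³) = 0.8288 mm; these oppose, so the net change is 0.355 mm (segment lengthens).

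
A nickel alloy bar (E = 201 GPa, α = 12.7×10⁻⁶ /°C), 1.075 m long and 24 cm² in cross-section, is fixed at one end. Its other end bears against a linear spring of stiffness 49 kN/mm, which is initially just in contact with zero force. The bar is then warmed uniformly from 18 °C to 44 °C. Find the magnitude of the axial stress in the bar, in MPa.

If the spring were absent the bar would lengthen by αΔT L = 12.7×10⁻⁶ × 26 × 1075 = 0.355 mm.
Let P be the compressive force at the spring. The bar shortens elastically by PL/(AE) and the spring compresses by P/k; together these equal δ_free.
So P = δ_free / [L/(AE) + 1/k] = 0.355 / [ 1075/(2400×201×10³) + 1/(49×10³) ].
P = 0.355 / 2.264×10⁻⁵ = 15680 N.
σ = P/A = 15680/2400 = 6.534 MPa.

σ ≈ 6.53 MPa (compressive)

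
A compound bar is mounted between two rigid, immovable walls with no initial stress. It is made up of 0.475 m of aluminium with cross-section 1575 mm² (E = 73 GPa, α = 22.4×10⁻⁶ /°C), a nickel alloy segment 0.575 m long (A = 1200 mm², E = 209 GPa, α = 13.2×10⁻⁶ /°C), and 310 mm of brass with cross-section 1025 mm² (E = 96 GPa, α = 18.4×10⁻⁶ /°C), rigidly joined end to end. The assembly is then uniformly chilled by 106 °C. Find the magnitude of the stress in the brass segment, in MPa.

If the supports were absent, the total length change would be Σ αᵢΔT Lᵢ = 22.4×10⁻⁶×106×475 + 13.2×10⁻⁶×106×575 + 18.4×10⁻⁶×106×310 = 2.537 mm.
The rigid supports impose zero overall length change; the single axial force P common to all segments must satisfy P Σ Lᵢ/(AᵢEᵢ) = δ_free.
The series flexibility is Σ Lᵢ/(AᵢEᵢ) = 475/(1575×73×10³) + 575/(1200×209×10³) + 310/(1025×96×10³) = 9.574×10⁻⁶ mm/N.
So P = 2.537 / 9.574×10⁻⁶ = 265 kN, tensile.
σ_{brass} = P / A = 265000 / 1025 = 258.5 MPa.

σ ≈ 259 MPa (tensile)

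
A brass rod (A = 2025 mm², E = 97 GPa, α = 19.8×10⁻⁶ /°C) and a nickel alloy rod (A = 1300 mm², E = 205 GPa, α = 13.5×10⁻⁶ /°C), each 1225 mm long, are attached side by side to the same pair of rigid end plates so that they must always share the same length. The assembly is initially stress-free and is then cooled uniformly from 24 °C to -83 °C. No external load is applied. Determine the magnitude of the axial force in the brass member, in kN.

P ≈ 76.2 kN (tensile in the brass)

Both members must finish at the same length. With the larger α, the brass tends to over-contract; the plates restrain it, putting the brass in tension and the nickel alloy in compression. With no external load the two internal forces are equal and opposite, magnitude P.
Equating the net (thermal + elastic) strains gives |α₁ − α₂|·ΔT = P·[1/(A₁E₁) + 1/(A₂E₂)].
|α₁ − α₂|·ΔT = 6.3×10⁻⁶ × 107 = 0.0006741.
1/(A₁E₁) + 1/(A₂E₂) = 1/(2025×97×10³) + 1/(1300×205×10³) = 8.843×10⁻⁹ N⁻¹.
So P = 0.0006741 / 8.843×10⁻⁹ = 76.23 kN.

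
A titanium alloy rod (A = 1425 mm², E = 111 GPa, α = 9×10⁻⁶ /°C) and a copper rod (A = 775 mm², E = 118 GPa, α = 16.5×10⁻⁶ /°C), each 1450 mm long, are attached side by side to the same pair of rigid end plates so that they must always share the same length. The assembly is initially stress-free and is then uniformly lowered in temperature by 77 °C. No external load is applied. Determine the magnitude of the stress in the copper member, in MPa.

Both members must finish at the same length. With the larger α, the copper tends to over-contract; the plates restrain it, putting the copper in tension and the titanium alloy in compression. With no external load the two internal forces are equal and opposite, magnitude P.
Setting the final lengths equal and cancelling L: (α₁ − α₂)ΔT = P/(A₁E₁) + P/(A₂E₂).
|α₁ − α₂|·ΔT = 7.5×10⁻⁶ × 77 = 0.0005775.
1/(A₁E₁) + 1/(A₂E₂) = 1/(1425×111×10³) + 1/(775×118×10³) = 1.726×10⁻⁸ N⁻¹.
P = 0.0005775 / 1.726×10⁻⁸ = 33460 N = 33.46 kN.
σ_{copper} = P/A₂ = 33460/775 = 43.18 MPa, tensile.

σ ≈ 43.2 MPa (tensile)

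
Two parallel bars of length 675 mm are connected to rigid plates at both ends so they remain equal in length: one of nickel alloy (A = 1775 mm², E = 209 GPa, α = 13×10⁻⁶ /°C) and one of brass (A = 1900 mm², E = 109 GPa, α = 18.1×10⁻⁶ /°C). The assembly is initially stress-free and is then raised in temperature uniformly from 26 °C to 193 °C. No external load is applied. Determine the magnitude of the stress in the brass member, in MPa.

Equilibrium of a rigid end plate with no external load gives equal and opposite internal forces ±P in the two members. Since α_{brass} > α_{nickel alloy}, heating drives the brass into compression and the nickel alloy into tension.
Compatibility of the two members (thermal + elastic change equal): (α₁ − α₂)ΔT = P·[1/(A₁E₁) + 1/(A₂E₂)].
|α₁ − α₂|·ΔT = 5.1×10⁻⁶ × 167 = 0.0008517.
1/(A₁E₁) + 1/(A₂E₂) = 1/(1775×209×10³) + 1/(1900×109×10³) = 7.524×10⁻⁹ N⁻¹.
P = 0.0008517 / 7.524×10⁻⁹ = 113200 N = 113.2 kN.
σ_{brass} = P/A₂ = 113200/1900 = 59.58 MPa, compressive.

σ ≈ 59.6 MPa (compressive)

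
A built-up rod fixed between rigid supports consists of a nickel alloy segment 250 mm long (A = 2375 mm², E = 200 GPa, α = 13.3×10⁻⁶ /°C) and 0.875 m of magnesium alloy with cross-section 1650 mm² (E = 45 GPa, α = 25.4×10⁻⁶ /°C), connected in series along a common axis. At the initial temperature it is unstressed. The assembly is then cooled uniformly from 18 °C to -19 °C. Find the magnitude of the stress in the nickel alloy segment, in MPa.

σ ≈ 32.3 MPa (tensile)

If the supports were absent, the total length change would be Σ αᵢΔT Lᵢ = 13.3×10⁻⁶×37×250 + 25.4×10⁻⁶×37×875 = 0.9453 mm.
Since the ends are fixed, an axial force P builds up, equal in every segment, with P · Σ Lᵢ/(AᵢEᵢ) = δ_free.
Σ Lᵢ/(AᵢEᵢ) = 250/(2375×200×10³) + 875/(1650×45×10³) = 1.231×10⁻⁵ mm/N.
Hence P = δ_free / Σ(L/AE) = 0.9453/1.231×10⁻⁵ = 76.79 kN (tensile).
σ_{nickel alloy} = P / A = 76790 / 2375 = 32.33 MPa.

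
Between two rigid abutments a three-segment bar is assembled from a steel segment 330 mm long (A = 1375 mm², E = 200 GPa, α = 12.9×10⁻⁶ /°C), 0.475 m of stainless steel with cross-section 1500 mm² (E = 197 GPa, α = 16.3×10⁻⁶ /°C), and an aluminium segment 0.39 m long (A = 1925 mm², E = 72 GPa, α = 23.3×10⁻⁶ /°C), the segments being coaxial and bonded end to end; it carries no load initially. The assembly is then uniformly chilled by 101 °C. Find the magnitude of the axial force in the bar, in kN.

P ≈ 379 kN (tensile)

Free thermal contraction of the whole bar: Σ αᵢΔT Lᵢ = 12.9×10⁻⁶×101×330 + 16.3×10⁻⁶×101×475 + 23.3×10⁻⁶×101×390 = 2.13 mm.
The rigid supports impose zero overall length change; the single axial force P common to all segments must satisfy P Σ Lᵢ/(AᵢEᵢ) = δ_free.
Σ Lᵢ/(AᵢEᵢ) = 330/(1375×200×10³) + 475/(1500×197×10³) + 390/(1925×72×10³) = 5.621×10⁻⁶ mm/N.
P = 2.13 / 5.621×10⁻⁶ = 378900 N = 378.9 kN, tensile.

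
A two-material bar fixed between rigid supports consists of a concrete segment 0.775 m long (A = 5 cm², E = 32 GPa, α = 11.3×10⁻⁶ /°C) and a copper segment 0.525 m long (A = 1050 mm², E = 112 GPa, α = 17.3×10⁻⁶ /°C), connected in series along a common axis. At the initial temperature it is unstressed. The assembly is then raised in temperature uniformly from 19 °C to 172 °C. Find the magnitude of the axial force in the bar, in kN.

Free thermal expansion of the whole bar: Σ αᵢΔT Lᵢ = 11.3×10⁻⁶×153×775 + 17.3×10⁻⁶×153×525 = 2.73 mm.
The rigid supports impose zero overall length change; the single axial force P common to all segments must satisfy P Σ Lᵢ/(AᵢEᵢ) = δ_free.
Σ Lᵢ/(AᵢEᵢ) = 775/(500×32×10³) + 525/(1050×112×10³) = 5.29×10⁻⁵ mm/N.
P = 2.73 / 5.29×10⁻⁵ = 51600 N = 51.6 kN, compressive.

P ≈ 51.6 kN (compressive)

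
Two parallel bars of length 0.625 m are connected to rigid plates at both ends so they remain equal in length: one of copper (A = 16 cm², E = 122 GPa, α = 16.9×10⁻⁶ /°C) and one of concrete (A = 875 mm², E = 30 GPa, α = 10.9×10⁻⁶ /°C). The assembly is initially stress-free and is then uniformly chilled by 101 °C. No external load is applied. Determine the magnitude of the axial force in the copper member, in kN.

P ≈ 14 kN (tensile in the copper)

The copper has the larger α, so on cooling it would change length more than the concrete if both were free. The rigid plates force a common final length, so the copper is put into tension and the concrete into compression, with equal and opposite forces P (no external load).
Equating the net (thermal + elastic) strains gives |α₁ − α₂|·ΔT = P·[1/(A₁E₁) + 1/(A₂E₂)].
|α₁ − α₂|·ΔT = 6×10⁻⁶ × 101 = 0.000606.
1/(A₁E₁) + 1/(A₂E₂) = 1/(1600×122×10³) + 1/(875×30×10³) = 4.322×10⁻⁸ N⁻¹.
So P = 0.000606 / 4.322×10⁻⁸ = 14.02 kN.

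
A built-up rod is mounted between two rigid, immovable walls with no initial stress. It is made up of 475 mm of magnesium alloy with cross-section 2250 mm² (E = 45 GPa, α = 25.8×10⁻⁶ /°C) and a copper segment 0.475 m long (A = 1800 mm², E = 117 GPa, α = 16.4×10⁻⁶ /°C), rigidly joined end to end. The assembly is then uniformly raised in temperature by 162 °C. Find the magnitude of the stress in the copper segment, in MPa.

Free thermal expansion of the whole bar: Σ αᵢΔT Lᵢ = 25.8×10⁻⁶×162×475 + 16.4×10⁻⁶×162×475 = 3.247 mm.
Since the ends are fixed, an axial force P builds up, equal in every segment, with P · Σ Lᵢ/(AᵢEᵢ) = δ_free.
The series flexibility is Σ Lᵢ/(AᵢEᵢ) = 475/(2250×45×10³) + 475/(1800×117×10³) = 6.947×10⁻⁶ mm/N.
P = 3.247 / 6.947×10⁻⁶ = 467400 N = 467.4 kN, compressive.
σ_{copper} = P / A = 467400 / 1800 = 259.7 MPa.

σ ≈ 260 MPa (compressive)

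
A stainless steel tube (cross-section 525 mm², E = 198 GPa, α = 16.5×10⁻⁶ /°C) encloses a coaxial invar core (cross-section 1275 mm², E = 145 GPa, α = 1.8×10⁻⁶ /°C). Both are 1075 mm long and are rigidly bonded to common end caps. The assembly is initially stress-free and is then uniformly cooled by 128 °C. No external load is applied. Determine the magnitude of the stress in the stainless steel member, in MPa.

σ ≈ 238 MPa (tensile)

Both members must finish at the same length. With the larger α, the stainless steel tends to over-contract; the plates restrain it, putting the stainless steel in tension and the invar in compression. With no external load the two internal forces are equal and opposite, magnitude P.
Setting the final lengths equal and cancelling L: (α₁ − α₂)ΔT = P/(A₁E₁) + P/(A₂E₂).
|α₁ − α₂|·ΔT = 14.7×10⁻⁶ × 128 = 0.001882.
1/(A₁E₁) + 1/(A₂E₂) = 1/(525×198×10³) + 1/(1275×145×10³) = 1.503×10⁻⁸ N⁻¹.
So P = 0.001882 / 1.503×10⁻⁸ = 125.2 kN.
σ_{stainless steel} = P/A₁ = 125200/525 = 238.5 MPa, tensile.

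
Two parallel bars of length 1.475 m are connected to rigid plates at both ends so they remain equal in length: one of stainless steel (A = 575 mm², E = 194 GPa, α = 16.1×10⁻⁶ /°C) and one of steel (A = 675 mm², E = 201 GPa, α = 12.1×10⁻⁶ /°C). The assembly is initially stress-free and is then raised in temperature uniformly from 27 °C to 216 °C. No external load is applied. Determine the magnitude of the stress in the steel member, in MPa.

Both members must finish at the same length. With the larger α, the stainless steel tends to over-expand; the plates restrain it, putting the stainless steel in compression and the steel in tension. With no external load the two internal forces are equal and opposite, magnitude P.
Compatibility of the two members (thermal + elastic change equal): (α₁ − α₂)ΔT = P·[1/(A₁E₁) + 1/(A₂E₂)].
|α₁ − α₂|·ΔT = 4×10⁻⁶ × 189 = 0.000756.
1/(A₁E₁) + 1/(A₂E₂) = 1/(575×194×10³) + 1/(675×201×10³) = 1.634×10⁻⁸ N⁻¹.
P = 0.000756 / 1.634×10⁻⁸ = 46280 N = 46.28 kN.
σ_{steel} = P/A₂ = 46280/675 = 68.56 MPa, tensile.

σ ≈ 68.6 MPa (tensile)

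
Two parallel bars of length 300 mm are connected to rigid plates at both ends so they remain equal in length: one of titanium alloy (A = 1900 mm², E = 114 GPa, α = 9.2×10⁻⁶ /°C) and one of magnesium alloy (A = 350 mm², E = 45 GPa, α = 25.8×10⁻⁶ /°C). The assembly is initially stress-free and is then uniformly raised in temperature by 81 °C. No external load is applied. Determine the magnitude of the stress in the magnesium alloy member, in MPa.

The magnesium alloy has the larger α, so on heating it would change length more than the titanium alloy if both were free. The rigid plates force a common final length, so the magnesium alloy is put into compression and the titanium alloy into tension, with equal and opposite forces P (no external load).
Equating the net (thermal + elastic) strains gives |α₁ − α₂|·ΔT = P·[1/(A₁E₁) + 1/(A₂E₂)].
|α₁ − α₂|·ΔT = 16.6×10⁻⁶ × 81 = 0.001345.
1/(A₁E₁) + 1/(A₂E₂) = 1/(1900×114×10³) + 1/(350×45×10³) = 6.811×10⁻⁸ N⁻¹.
So P = 0.001345 / 6.811×10⁻⁸ = 19.74 kN.
σ_{magnesium alloy} = P/A₂ = 19740/350 = 56.41 MPa, compressive.

σ ≈ 56.4 MPa (compressive)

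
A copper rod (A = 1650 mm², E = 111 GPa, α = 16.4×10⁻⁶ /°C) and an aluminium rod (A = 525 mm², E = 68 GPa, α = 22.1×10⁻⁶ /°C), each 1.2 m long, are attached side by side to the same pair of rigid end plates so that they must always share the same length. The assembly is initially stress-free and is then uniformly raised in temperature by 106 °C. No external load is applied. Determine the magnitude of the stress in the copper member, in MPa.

σ ≈ 10.9 MPa (tensile)

Equilibrium of a rigid end plate with no external load gives equal and opposite internal forces ±P in the two members. Since α_{aluminium} > α_{copper}, heating drives the aluminium into compression and the copper into tension.
Compatibility of the two members (thermal + elastic change equal): (α₁ − α₂)ΔT = P·[1/(A₁E₁) + 1/(A₂E₂)].
|α₁ − α₂|·ΔT = 5.7×10⁻⁶ × 106 = 0.0006042.
1/(A₁E₁) + 1/(A₂E₂) = 1/(1650×111×10³) + 1/(525×68×10³) = 3.347×10⁻⁸ N⁻¹.
P = 0.0006042 / 3.347×10⁻⁸ = 18050 N = 18.05 kN.
σ_{copper} = P/A₁ = 18050/1650 = 10.94 MPa, tensile.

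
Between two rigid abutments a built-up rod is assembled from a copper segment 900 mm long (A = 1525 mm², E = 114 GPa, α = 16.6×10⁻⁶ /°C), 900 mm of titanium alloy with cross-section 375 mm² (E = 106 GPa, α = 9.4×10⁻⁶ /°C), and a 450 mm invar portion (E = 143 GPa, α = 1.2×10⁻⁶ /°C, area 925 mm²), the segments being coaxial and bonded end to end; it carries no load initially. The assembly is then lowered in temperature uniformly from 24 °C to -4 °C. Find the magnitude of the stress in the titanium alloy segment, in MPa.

σ ≈ 57.3 MPa (tensile)

With the walls removed the bar would change length by δ_free = Σ αᵢΔT Lᵢ = 16.6×10⁻⁶×28×900 + 9.4×10⁻⁶×28×900 + 1.2×10⁻⁶×28×450 = 0.6703 mm.
The rigid supports impose zero overall length change; the single axial force P common to all segments must satisfy P Σ Lᵢ/(AᵢEᵢ) = δ_free.
The series flexibility is Σ Lᵢ/(AᵢEᵢ) = 900/(1525×114×10³) + 900/(375×106×10³) + 450/(925×143×10³) = 3.122×10⁻⁵ mm/N.
P = 0.6703 / 3.122×10⁻⁵ = 21470 N = 21.47 kN, tensile.
σ_{titanium alloy} = P / A = 21470 / 375 = 57.25 MPa.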